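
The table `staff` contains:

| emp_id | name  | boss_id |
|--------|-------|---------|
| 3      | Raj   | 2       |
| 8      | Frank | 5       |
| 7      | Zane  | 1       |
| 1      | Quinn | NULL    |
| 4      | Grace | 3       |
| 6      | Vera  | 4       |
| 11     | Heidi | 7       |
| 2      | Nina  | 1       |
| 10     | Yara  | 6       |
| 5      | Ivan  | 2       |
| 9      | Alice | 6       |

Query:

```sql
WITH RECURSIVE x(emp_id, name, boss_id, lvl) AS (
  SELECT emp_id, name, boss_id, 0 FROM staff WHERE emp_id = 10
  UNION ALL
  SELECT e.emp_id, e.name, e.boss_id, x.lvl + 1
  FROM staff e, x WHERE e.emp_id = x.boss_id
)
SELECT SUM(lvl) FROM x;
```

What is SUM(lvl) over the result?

Base: emp_id=10 (Yara), boss_id=6, lvl 0.
Iteration 1: join on emp_id=6 -> Vera (id 6, boss_id=4, lvl 1).
Iteration 2: join on emp_id=4 -> Grace (id 4, boss_id=3, lvl 2).
Iteration 3: join on emp_id=3 -> Raj (id 3, boss_id=2, lvl 3).
Iteration 4: join on emp_id=2 -> Nina (id 2, boss_id=1, lvl 4).
Iteration 5: join on emp_id=1 -> Quinn (id 1, boss_id=NULL, lvl 5).
Iteration 6: boss_id is NULL; no match; recursion stops.
SUM(lvl) = 0 + 1 + 2 + 3 + 4 + 5 = 15.

15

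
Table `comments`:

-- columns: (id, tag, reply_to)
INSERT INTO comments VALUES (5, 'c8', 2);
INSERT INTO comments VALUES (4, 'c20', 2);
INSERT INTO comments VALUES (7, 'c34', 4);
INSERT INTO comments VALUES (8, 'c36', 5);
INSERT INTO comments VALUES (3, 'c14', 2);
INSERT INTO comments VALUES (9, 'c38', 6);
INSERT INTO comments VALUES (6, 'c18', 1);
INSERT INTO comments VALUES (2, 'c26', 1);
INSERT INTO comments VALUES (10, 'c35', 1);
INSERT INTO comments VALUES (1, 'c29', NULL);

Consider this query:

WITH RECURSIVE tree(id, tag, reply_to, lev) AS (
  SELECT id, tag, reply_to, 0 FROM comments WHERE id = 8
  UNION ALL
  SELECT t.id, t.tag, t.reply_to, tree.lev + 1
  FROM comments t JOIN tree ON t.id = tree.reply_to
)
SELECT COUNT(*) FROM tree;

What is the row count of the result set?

Base: id=8 (c36), reply_to=5, lev 0.
Iteration 1: join on id=5 -> c8 (id 5, reply_to=2, lev 1).
Iteration 2: join on id=2 -> c26 (id 2, reply_to=1, lev 2).
Iteration 3: join on id=1 -> c29 (id 1, reply_to=NULL, lev 3).
Iteration 4: reply_to is NULL; no match; recursion stops.
Total rows emitted: 4.

4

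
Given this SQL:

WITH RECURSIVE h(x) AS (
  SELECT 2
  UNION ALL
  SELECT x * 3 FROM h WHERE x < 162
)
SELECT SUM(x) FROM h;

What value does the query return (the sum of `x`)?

Base: x=2.
Iteration 1: 2 < 162 holds -> x = 2 * 3 = 6.
Iteration 2: 6 < 162 holds -> x = 6 * 3 = 18.
Iteration 3: 18 < 162 holds -> x = 18 * 3 = 54.
Iteration 4: 54 < 162 holds -> x = 54 * 3 = 162.
Iteration 5: 162 < 162 fails; recursion stops.
SUM(x) = 2 + 6 + 18 + 54 + 162 = 242.

242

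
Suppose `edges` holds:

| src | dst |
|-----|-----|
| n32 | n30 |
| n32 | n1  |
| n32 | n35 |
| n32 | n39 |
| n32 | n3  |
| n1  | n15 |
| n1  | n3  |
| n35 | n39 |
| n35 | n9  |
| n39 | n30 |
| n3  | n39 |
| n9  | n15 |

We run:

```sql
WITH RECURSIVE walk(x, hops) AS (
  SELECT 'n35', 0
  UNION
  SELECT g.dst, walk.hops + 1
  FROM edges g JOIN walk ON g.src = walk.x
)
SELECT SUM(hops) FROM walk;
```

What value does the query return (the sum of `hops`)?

Base: (n35, hops=0).
Iteration 1: edges from {n35} -> (n39, hops=1), (n9, hops=1).
Iteration 2: edges from {n39,n9} -> (n15, hops=2), (n30, hops=2).
Iteration 3: no outgoing edges from {n15,n30}; recursion stops.
SUM(hops) = 0 + 1 + 1 + 2 + 2 = 6.

6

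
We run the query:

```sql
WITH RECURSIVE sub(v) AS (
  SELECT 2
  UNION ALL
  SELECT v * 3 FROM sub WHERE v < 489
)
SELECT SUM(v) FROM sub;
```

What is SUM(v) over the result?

Base: v=2.
Iteration 1: 2 < 489 holds -> v = 2 * 3 = 6.
Iteration 2: 6 < 489 holds -> v = 6 * 3 = 18.
Iteration 3: 18 < 489 holds -> v = 18 * 3 = 54.
Iteration 4: 54 < 489 holds -> v = 54 * 3 = 162.
Iteration 5: 162 < 489 holds -> v = 162 * 3 = 486.
Iteration 6: 486 < 489 holds -> v = 486 * 3 = 1458.
Iteration 7: 1458 < 489 fails; recursion stops.
SUM(v) = 2 + 6 + 18 + 54 + 162 + 486 + 1458 = 2186.

2186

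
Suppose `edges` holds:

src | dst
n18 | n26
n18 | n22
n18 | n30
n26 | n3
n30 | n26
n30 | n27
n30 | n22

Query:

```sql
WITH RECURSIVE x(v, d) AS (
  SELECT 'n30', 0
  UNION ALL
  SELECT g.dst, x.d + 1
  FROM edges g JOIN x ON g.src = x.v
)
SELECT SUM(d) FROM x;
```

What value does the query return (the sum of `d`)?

Base: (n30, d=0).
Iteration 1: edges from {n30} -> (n22, d=1), (n26, d=1), (n27, d=1).
Iteration 2: edges from {n22,n26,n27} -> (n3, d=2).
Iteration 3: no outgoing edges from {n3}; recursion stops.
SUM(d) = 0 + 1 + 1 + 1 + 2 = 5.

5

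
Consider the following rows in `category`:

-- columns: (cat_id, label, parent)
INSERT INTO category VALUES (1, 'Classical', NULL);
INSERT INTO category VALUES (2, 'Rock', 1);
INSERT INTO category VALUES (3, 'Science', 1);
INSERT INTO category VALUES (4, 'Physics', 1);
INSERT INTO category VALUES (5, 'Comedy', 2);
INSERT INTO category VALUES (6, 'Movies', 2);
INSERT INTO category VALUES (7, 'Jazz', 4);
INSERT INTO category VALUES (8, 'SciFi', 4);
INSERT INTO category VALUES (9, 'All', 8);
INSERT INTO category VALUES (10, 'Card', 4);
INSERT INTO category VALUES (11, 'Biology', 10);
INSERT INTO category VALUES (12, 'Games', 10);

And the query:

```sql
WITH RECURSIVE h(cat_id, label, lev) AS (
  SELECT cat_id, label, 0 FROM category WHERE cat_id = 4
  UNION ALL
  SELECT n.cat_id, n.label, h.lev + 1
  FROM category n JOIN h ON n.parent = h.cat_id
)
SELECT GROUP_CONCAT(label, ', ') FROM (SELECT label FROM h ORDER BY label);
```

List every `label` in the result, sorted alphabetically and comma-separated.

Base: cat_id=4 (Physics) at lev 0.
Iteration 1: rows with parent in {4} -> Jazz (id 7, lev 1), SciFi (id 8, lev 1), Card (id 10, lev 1).
Iteration 2: rows with parent in {7,8,10} -> All (id 9, lev 2), Biology (id 11, lev 2), Games (id 12, lev 2).
Iteration 3: no rows with parent in {9,11,12}; recursion stops.

All, Biology, Card, Games, Jazz, Physics, SciFi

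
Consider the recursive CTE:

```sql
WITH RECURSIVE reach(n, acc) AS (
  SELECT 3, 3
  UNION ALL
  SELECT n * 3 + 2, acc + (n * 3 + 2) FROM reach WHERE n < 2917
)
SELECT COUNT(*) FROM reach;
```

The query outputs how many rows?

8

Base: n=3, acc=3.
Iteration 1: 3 < 2917 holds -> n = 3 * 3 + 2 = 11, acc = 3 + 11 = 14.
Iteration 2: 11 < 2917 holds -> n = 11 * 3 + 2 = 35, acc = 14 + 35 = 49.
Iteration 3: 35 < 2917 holds -> n = 35 * 3 + 2 = 107, acc = 49 + 107 = 156.
Iteration 4: 107 < 2917 holds -> n = 107 * 3 + 2 = 323, acc = 156 + 323 = 479.
Iteration 5: 323 < 2917 holds -> n = 323 * 3 + 2 = 971, acc = 479 + 971 = 1450.
Iteration 6: 971 < 2917 holds -> n = 971 * 3 + 2 = 2915, acc = 1450 + 2915 = 4365.
Iteration 7: 2915 < 2917 holds -> n = 2915 * 3 + 2 = 8747, acc = 4365 + 8747 = 13112.
Iteration 8: 8747 < 2917 fails; recursion stops.
Total rows emitted: 8.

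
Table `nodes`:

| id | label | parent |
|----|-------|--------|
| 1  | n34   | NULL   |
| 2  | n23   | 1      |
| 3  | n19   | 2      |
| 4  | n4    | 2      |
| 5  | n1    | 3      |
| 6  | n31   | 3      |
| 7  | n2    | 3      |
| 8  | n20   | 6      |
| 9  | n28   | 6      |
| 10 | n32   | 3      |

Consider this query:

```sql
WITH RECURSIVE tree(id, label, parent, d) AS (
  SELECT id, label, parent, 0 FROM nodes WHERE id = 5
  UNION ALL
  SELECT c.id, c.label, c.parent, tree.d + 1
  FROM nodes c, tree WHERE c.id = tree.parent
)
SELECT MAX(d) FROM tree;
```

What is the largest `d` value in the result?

3

Base: id=5 (n1), parent=3, d 0.
Iteration 1: join on id=3 -> n19 (id 3, parent=2, d 1).
Iteration 2: join on id=2 -> n23 (id 2, parent=1, d 2).
Iteration 3: join on id=1 -> n34 (id 1, parent=NULL, d 3).
Iteration 4: parent is NULL; no match; recursion stops.
d values: 0, 1, 2, 3; the maximum is 3.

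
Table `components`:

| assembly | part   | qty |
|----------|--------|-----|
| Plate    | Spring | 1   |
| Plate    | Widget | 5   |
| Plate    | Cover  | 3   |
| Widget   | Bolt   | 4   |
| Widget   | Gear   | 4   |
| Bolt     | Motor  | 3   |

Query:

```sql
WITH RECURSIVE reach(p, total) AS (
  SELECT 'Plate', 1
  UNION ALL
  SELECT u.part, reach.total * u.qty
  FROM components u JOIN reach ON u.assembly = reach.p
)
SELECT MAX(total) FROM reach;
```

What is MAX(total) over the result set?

Base: (Plate, total=1).
Iteration 1: components of {Plate} -> Cover = 1*3 = 3, Spring = 1*1 = 1, Widget = 1*5 = 5.
Iteration 2: components of {Cover,Spring,Widget} -> Bolt = 5*4 = 20, Gear = 5*4 = 20.
Iteration 3: components of {Bolt,Gear} -> Motor = 20*3 = 60.
Iteration 4: no further components; recursion stops.
total values: 1, 5, 3, 1, 20, 20, 60; the maximum is 60.

60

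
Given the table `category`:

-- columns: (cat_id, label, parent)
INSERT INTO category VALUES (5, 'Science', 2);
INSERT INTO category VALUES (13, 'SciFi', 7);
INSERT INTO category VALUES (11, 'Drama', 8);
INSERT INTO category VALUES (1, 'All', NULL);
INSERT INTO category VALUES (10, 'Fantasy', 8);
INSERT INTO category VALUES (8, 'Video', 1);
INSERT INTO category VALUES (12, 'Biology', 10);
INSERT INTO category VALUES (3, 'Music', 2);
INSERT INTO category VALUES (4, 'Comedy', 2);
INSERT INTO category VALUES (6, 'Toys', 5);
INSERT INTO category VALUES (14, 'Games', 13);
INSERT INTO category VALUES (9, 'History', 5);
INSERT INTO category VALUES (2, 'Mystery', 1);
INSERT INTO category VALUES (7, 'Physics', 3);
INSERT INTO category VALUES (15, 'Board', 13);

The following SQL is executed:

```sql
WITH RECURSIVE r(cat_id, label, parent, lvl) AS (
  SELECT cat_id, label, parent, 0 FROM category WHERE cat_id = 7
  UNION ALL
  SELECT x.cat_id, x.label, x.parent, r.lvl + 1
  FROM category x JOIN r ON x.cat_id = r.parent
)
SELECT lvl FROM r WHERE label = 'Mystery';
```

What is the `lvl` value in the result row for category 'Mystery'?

2

Base: cat_id=7 (Physics), parent=3, lvl 0.
Iteration 1: join on cat_id=3 -> Music (id 3, parent=2, lvl 1).
Iteration 2: join on cat_id=2 -> Mystery (id 2, parent=1, lvl 2).
Iteration 3: join on cat_id=1 -> All (id 1, parent=NULL, lvl 3).
Iteration 4: parent is NULL; no match; recursion stops.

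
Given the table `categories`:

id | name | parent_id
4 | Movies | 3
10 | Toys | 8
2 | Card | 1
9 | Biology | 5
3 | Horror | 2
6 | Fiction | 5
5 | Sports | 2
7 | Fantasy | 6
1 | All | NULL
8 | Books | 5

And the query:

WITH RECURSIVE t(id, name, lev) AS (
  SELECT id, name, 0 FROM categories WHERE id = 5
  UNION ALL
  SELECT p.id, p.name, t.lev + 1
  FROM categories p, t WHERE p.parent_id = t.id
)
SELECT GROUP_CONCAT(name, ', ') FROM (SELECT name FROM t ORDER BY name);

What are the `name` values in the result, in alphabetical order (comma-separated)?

Base: id=5 (Sports) at lev 0.
Iteration 1: rows with parent_id in {5} -> Fiction (id 6, lev 1), Books (id 8, lev 1), Biology (id 9, lev 1).
Iteration 2: rows with parent_id in {6,8,9} -> Fantasy (id 7, lev 2), Toys (id 10, lev 2).
Iteration 3: no rows with parent_id in {7,10}; recursion stops.

Biology, Books, Fantasy, Fiction, Sports, Toys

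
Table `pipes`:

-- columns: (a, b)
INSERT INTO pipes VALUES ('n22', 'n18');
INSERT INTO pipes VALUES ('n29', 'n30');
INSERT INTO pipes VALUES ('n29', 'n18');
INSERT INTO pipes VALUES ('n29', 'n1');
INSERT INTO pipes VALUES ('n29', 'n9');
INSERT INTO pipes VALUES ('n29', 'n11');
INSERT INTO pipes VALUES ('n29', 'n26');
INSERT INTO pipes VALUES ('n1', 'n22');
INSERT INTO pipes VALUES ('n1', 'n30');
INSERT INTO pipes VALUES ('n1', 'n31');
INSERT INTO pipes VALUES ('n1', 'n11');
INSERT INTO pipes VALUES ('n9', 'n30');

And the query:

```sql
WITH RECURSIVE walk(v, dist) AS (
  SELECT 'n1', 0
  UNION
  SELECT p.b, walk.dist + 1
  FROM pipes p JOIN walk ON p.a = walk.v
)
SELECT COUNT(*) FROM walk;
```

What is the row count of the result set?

Base: (n1, dist=0).
Iteration 1: edges from {n1} -> (n11, dist=1), (n22, dist=1), (n30, dist=1), (n31, dist=1).
Iteration 2: edges from {n11,n22,n30,n31} -> (n18, dist=2).
Iteration 3: no outgoing edges from {n18}; recursion stops.
Total rows emitted: 6.

6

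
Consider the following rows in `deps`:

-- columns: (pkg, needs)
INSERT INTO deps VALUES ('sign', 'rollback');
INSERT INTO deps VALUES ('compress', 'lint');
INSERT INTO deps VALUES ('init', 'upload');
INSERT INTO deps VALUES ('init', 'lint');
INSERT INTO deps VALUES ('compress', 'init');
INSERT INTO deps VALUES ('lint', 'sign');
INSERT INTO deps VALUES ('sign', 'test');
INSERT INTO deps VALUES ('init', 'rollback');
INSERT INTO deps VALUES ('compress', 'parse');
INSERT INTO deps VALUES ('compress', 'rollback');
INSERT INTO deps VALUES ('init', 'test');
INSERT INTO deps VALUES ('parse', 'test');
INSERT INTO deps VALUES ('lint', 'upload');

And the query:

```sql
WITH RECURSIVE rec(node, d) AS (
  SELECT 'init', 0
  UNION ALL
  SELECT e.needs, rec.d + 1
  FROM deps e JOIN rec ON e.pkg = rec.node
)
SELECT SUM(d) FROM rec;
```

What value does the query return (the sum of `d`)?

14

Base: (init, d=0).
Iteration 1: edges from {init} -> (lint, d=1), (rollback, d=1), (test, d=1), (upload, d=1).
Iteration 2: edges from {lint,rollback,test,upload} -> (sign, d=2), (upload, d=2).
Iteration 3: edges from {sign,upload} -> (rollback, d=3), (test, d=3).
Iteration 4: no outgoing edges from {rollback,test}; recursion stops.
SUM(d) = 0 + 1 + 1 + 1 + 1 + 2 + 2 + 3 + 3 = 14.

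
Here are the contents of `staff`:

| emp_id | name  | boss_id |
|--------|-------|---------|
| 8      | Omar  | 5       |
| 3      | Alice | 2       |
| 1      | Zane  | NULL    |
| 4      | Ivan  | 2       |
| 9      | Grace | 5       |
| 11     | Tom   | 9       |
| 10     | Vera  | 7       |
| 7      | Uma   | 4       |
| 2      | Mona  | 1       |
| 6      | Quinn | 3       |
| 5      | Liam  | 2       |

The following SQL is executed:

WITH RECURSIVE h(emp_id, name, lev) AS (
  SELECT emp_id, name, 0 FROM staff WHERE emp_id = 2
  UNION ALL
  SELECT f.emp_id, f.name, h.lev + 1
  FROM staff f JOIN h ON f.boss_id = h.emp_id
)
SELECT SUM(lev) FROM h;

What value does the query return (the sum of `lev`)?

Base: emp_id=2 (Mona) at lev 0.
Iteration 1: rows with boss_id in {2} -> Alice (id 3, lev 1), Ivan (id 4, lev 1), Liam (id 5, lev 1).
Iteration 2: rows with boss_id in {3,4,5} -> Quinn (id 6, lev 2), Uma (id 7, lev 2), Omar (id 8, lev 2), Grace (id 9, lev 2).
Iteration 3: rows with boss_id in {6,7,8,9} -> Vera (id 10, lev 3), Tom (id 11, lev 3).
Iteration 4: no rows with boss_id in {10,11}; recursion stops.
SUM(lev) = 0 + 1 + 1 + 1 + 2 + 2 + 2 + 2 + 3 + 3 = 17.

17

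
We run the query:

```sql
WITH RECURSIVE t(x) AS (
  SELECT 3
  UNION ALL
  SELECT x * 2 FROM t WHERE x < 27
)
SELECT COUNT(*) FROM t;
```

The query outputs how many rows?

5

Base: x=3.
Iteration 1: 3 < 27 holds -> x = 3 * 2 = 6.
Iteration 2: 6 < 27 holds -> x = 6 * 2 = 12.
Iteration 3: 12 < 27 holds -> x = 12 * 2 = 24.
Iteration 4: 24 < 27 holds -> x = 24 * 2 = 48.
Iteration 5: 48 < 27 fails; recursion stops.
Total rows emitted: 5.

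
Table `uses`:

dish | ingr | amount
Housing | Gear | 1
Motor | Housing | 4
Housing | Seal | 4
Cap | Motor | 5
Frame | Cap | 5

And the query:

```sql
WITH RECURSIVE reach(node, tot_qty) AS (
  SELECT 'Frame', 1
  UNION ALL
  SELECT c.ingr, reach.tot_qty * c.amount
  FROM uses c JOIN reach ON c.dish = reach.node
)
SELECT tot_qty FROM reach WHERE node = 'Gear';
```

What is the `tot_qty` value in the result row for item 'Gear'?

Base: (Frame, tot_qty=1).
Iteration 1: components of {Frame} -> Cap = 1*5 = 5.
Iteration 2: components of {Cap} -> Motor = 5*5 = 25.
Iteration 3: components of {Motor} -> Housing = 25*4 = 100.
Iteration 4: components of {Housing} -> Gear = 100*1 = 100, Seal = 100*4 = 400.
Iteration 5: no further components; recursion stops.

100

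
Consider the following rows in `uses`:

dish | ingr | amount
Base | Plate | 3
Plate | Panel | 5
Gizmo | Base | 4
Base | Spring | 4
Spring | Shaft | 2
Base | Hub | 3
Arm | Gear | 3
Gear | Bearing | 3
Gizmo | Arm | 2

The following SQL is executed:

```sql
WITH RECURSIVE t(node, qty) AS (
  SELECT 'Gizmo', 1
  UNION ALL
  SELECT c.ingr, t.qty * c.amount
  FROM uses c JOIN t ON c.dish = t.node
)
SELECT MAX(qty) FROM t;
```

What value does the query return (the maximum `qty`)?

60

Base: (Gizmo, qty=1).
Iteration 1: components of {Gizmo} -> Arm = 1*2 = 2, Base = 1*4 = 4.
Iteration 2: components of {Arm,Base} -> Gear = 2*3 = 6, Hub = 4*3 = 12, Plate = 4*3 = 12, Spring = 4*4 = 16.
Iteration 3: components of {Gear,Hub,Plate,Spring} -> Bearing = 6*3 = 18, Panel = 12*5 = 60, Shaft = 16*2 = 32.
Iteration 4: no further components; recursion stops.
qty values: 1, 2, 4, 6, 12, 12, 16, 18, 60, 32; the maximum is 60.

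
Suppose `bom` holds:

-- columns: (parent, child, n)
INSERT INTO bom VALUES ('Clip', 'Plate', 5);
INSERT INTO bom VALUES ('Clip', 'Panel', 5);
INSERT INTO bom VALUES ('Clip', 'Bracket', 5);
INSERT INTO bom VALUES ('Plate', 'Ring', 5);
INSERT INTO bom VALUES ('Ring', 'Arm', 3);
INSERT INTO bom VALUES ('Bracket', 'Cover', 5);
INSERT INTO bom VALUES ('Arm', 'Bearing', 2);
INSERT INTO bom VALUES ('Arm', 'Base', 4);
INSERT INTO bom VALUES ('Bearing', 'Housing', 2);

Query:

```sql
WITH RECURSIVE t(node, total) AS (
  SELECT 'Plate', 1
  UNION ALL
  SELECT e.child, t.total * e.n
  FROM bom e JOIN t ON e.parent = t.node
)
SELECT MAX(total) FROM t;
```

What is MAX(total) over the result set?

Base: (Plate, total=1).
Iteration 1: components of {Plate} -> Ring = 1*5 = 5.
Iteration 2: components of {Ring} -> Arm = 5*3 = 15.
Iteration 3: components of {Arm} -> Base = 15*4 = 60, Bearing = 15*2 = 30.
Iteration 4: components of {Base,Bearing} -> Housing = 30*2 = 60.
Iteration 5: no further components; recursion stops.
total values: 1, 5, 15, 30, 60, 60; the maximum is 60.

60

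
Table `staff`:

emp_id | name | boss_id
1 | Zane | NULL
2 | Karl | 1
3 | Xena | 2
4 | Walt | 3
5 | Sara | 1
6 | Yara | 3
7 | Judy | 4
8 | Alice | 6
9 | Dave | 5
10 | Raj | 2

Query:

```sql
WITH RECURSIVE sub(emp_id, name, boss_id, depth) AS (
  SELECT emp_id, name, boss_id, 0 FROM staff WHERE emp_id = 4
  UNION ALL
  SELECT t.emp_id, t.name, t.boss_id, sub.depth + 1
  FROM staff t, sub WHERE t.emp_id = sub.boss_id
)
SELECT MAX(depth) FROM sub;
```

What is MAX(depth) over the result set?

3

Base: emp_id=4 (Walt), boss_id=3, depth 0.
Iteration 1: join on emp_id=3 -> Xena (id 3, boss_id=2, depth 1).
Iteration 2: join on emp_id=2 -> Karl (id 2, boss_id=1, depth 2).
Iteration 3: join on emp_id=1 -> Zane (id 1, boss_id=NULL, depth 3).
Iteration 4: boss_id is NULL; no match; recursion stops.
depth values: 0, 1, 2, 3; the maximum is 3.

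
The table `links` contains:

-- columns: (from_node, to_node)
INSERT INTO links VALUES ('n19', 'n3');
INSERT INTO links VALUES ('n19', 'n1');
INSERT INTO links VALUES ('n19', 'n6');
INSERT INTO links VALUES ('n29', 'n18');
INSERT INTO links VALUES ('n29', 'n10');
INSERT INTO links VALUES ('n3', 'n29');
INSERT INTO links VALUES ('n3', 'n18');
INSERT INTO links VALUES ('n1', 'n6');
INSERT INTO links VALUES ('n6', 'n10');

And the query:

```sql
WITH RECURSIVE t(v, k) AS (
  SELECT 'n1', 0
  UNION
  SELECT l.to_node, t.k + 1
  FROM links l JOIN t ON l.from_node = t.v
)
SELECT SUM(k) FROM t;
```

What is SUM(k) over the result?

Base: (n1, k=0).
Iteration 1: edges from {n1} -> (n6, k=1).
Iteration 2: edges from {n6} -> (n10, k=2).
Iteration 3: no outgoing edges from {n10}; recursion stops.
SUM(k) = 0 + 1 + 2 = 3.

3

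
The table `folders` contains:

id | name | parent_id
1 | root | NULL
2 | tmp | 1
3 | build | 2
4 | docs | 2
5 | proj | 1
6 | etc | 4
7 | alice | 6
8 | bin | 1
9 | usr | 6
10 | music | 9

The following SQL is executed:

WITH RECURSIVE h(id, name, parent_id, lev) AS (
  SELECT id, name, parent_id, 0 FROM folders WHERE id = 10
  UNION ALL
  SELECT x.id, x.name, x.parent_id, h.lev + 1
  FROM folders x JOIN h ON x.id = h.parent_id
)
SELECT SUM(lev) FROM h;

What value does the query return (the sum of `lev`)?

15

Base: id=10 (music), parent_id=9, lev 0.
Iteration 1: join on id=9 -> usr (id 9, parent_id=6, lev 1).
Iteration 2: join on id=6 -> etc (id 6, parent_id=4, lev 2).
Iteration 3: join on id=4 -> docs (id 4, parent_id=2, lev 3).
Iteration 4: join on id=2 -> tmp (id 2, parent_id=1, lev 4).
Iteration 5: join on id=1 -> root (id 1, parent_id=NULL, lev 5).
Iteration 6: parent_id is NULL; no match; recursion stops.
SUM(lev) = 0 + 1 + 2 + 3 + 4 + 5 = 15.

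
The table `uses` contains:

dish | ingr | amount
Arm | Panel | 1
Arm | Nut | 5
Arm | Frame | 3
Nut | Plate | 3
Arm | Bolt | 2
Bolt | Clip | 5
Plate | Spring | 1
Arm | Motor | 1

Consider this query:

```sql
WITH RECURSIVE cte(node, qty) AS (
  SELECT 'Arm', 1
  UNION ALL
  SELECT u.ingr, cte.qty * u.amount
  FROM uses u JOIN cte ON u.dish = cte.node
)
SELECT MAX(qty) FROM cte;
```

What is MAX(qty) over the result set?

15

Base: (Arm, qty=1).
Iteration 1: components of {Arm} -> Bolt = 1*2 = 2, Frame = 1*3 = 3, Motor = 1*1 = 1, Nut = 1*5 = 5, Panel = 1*1 = 1.
Iteration 2: components of {Bolt,Frame,Motor,Nut,Panel} -> Clip = 2*5 = 10, Plate = 5*3 = 15.
Iteration 3: components of {Clip,Plate} -> Spring = 15*1 = 15.
Iteration 4: no further components; recursion stops.
qty values: 1, 3, 1, 5, 1, 2, 15, 10, 15; the maximum is 15.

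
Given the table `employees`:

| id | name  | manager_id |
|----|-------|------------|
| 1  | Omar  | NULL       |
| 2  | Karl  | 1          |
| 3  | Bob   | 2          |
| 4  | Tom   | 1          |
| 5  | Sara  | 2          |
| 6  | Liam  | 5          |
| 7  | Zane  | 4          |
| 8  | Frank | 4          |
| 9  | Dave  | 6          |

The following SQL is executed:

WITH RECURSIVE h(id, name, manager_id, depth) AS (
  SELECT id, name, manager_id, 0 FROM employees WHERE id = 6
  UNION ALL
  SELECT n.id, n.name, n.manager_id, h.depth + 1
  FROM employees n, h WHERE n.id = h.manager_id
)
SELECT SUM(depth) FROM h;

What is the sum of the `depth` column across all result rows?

Base: id=6 (Liam), manager_id=5, depth 0.
Iteration 1: join on id=5 -> Sara (id 5, manager_id=2, depth 1).
Iteration 2: join on id=2 -> Karl (id 2, manager_id=1, depth 2).
Iteration 3: join on id=1 -> Omar (id 1, manager_id=NULL, depth 3).
Iteration 4: manager_id is NULL; no match; recursion stops.
SUM(depth) = 0 + 1 + 2 + 3 = 6.

6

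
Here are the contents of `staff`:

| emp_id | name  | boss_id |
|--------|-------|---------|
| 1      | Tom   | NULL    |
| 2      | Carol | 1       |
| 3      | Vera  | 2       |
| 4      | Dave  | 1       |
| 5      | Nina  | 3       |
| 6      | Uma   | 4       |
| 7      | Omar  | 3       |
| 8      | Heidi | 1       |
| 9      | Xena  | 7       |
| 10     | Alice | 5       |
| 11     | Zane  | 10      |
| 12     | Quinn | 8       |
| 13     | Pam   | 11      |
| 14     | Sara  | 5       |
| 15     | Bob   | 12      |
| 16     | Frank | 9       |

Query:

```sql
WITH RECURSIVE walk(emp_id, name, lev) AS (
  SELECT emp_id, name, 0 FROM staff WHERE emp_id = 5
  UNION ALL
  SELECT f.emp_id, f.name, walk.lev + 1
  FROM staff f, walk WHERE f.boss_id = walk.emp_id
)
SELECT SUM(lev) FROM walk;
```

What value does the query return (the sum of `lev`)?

Base: emp_id=5 (Nina) at lev 0.
Iteration 1: rows with boss_id in {5} -> Alice (id 10, lev 1), Sara (id 14, lev 1).
Iteration 2: rows with boss_id in {10,14} -> Zane (id 11, lev 2).
Iteration 3: rows with boss_id in {11} -> Pam (id 13, lev 3).
Iteration 4: no rows with boss_id in {13}; recursion stops.
SUM(lev) = 0 + 1 + 1 + 2 + 3 = 7.

7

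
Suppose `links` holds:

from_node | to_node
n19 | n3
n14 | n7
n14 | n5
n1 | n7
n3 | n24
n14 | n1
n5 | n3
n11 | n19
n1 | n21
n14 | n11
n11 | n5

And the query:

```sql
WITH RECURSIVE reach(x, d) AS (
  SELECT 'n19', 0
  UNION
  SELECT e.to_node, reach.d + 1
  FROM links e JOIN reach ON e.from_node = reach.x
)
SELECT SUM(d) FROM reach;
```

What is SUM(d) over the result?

3

Base: (n19, d=0).
Iteration 1: edges from {n19} -> (n3, d=1).
Iteration 2: edges from {n3} -> (n24, d=2).
Iteration 3: no outgoing edges from {n24}; recursion stops.
SUM(d) = 0 + 1 + 2 = 3.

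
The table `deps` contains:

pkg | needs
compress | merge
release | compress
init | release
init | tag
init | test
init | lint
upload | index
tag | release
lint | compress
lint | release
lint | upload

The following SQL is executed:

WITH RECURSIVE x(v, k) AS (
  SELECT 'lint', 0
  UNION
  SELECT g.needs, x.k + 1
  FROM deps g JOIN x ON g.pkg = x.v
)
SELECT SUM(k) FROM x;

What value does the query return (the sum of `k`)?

Base: (lint, k=0).
Iteration 1: edges from {lint} -> (compress, k=1), (release, k=1), (upload, k=1).
Iteration 2: edges from {compress,release,upload} -> (compress, k=2), (index, k=2), (merge, k=2).
Iteration 3: edges from {compress,index,merge} -> (merge, k=3).
Iteration 4: no outgoing edges from {merge}; recursion stops.
SUM(k) = 0 + 1 + 1 + 1 + 2 + 2 + 2 + 3 = 12.

12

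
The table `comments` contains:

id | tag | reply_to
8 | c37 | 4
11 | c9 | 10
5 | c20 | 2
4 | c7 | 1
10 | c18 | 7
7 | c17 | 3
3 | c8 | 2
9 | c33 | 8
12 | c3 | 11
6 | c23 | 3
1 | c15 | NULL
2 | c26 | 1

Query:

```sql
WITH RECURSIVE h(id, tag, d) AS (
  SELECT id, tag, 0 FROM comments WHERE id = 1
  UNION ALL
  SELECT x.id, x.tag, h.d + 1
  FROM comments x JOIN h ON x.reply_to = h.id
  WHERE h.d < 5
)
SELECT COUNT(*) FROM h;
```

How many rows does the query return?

11

Base: id=1 (c15) at d 0.
Iteration 1: rows with reply_to in {1} -> c26 (id 2, d 1), c7 (id 4, d 1).
Iteration 2: rows with reply_to in {2,4} -> c8 (id 3, d 2), c20 (id 5, d 2), c37 (id 8, d 2).
Iteration 3: rows with reply_to in {3,5,8} -> c23 (id 6, d 3), c17 (id 7, d 3), c33 (id 9, d 3).
Iteration 4: rows with reply_to in {6,7,9} -> c18 (id 10, d 4).
Iteration 5: rows with reply_to in {10} -> c9 (id 11, d 5).
Iteration 6: d < 5 fails for all current rows; recursion stops.
Total rows emitted: 11.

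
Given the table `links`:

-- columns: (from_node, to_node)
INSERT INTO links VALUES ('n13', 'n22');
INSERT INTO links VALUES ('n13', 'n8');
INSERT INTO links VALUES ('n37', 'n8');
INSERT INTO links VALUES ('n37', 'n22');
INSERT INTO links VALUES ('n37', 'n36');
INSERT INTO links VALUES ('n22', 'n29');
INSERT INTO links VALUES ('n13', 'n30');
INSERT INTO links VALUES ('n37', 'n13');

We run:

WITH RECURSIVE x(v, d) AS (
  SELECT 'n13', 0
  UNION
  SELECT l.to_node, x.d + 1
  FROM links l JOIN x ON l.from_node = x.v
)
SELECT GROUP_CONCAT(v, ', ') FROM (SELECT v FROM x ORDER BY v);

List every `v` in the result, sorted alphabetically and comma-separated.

n13, n22, n29, n30, n8

Base: (n13, d=0).
Iteration 1: edges from {n13} -> (n22, d=1), (n30, d=1), (n8, d=1).
Iteration 2: edges from {n22,n30,n8} -> (n29, d=2).
Iteration 3: no outgoing edges from {n29}; recursion stops.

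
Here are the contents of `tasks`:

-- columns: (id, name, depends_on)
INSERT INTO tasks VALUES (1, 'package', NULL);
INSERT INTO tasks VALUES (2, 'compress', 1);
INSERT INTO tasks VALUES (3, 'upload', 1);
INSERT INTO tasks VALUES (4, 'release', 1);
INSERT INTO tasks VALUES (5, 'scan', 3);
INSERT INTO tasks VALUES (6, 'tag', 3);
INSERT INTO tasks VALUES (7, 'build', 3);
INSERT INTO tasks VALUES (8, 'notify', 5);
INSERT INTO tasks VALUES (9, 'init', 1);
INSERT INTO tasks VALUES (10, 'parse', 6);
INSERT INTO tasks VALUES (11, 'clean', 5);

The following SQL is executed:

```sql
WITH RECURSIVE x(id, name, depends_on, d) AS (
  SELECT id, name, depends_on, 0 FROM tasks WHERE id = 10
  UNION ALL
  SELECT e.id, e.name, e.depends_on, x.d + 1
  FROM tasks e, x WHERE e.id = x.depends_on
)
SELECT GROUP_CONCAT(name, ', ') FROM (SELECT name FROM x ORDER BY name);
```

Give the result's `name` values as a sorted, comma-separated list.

Base: id=10 (parse), depends_on=6, d 0.
Iteration 1: join on id=6 -> tag (id 6, depends_on=3, d 1).
Iteration 2: join on id=3 -> upload (id 3, depends_on=1, d 2).
Iteration 3: join on id=1 -> package (id 1, depends_on=NULL, d 3).
Iteration 4: depends_on is NULL; no match; recursion stops.

package, parse, tag, upload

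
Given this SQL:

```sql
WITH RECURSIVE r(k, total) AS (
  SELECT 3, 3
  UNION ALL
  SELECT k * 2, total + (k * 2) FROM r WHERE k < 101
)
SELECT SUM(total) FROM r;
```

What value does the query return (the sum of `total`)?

741

Base: k=3, total=3.
Iteration 1: 3 < 101 holds -> k = 3 * 2 = 6, total = 3 + 6 = 9.
Iteration 2: 6 < 101 holds -> k = 6 * 2 = 12, total = 9 + 12 = 21.
Iteration 3: 12 < 101 holds -> k = 12 * 2 = 24, total = 21 + 24 = 45.
Iteration 4: 24 < 101 holds -> k = 24 * 2 = 48, total = 45 + 48 = 93.
Iteration 5: 48 < 101 holds -> k = 48 * 2 = 96, total = 93 + 96 = 189.
Iteration 6: 96 < 101 holds -> k = 96 * 2 = 192, total = 189 + 192 = 381.
Iteration 7: 192 < 101 fails; recursion stops.
SUM(total) = 3 + 9 + 21 + 45 + 93 + 189 + 381 = 741.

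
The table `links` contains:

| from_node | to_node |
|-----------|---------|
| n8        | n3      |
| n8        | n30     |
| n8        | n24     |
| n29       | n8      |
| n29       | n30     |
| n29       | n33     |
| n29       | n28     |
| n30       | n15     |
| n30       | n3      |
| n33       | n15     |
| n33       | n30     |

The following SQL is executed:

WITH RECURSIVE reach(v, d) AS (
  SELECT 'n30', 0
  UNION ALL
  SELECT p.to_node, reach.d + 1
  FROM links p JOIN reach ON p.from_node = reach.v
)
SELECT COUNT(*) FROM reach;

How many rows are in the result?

3

Base: (n30, d=0).
Iteration 1: edges from {n30} -> (n15, d=1), (n3, d=1).
Iteration 2: no outgoing edges from {n15,n3}; recursion stops.
Total rows emitted: 3.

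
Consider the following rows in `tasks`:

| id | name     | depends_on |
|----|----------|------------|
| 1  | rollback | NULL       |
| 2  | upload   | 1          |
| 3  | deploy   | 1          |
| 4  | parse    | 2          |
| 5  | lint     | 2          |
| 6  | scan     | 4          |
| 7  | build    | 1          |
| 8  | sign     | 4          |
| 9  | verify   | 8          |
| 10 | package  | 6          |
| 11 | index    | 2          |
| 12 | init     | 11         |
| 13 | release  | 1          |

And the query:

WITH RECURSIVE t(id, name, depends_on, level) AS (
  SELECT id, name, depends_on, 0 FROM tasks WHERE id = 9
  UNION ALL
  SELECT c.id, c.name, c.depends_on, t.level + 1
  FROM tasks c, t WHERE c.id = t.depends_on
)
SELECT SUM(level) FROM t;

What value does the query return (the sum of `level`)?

Base: id=9 (verify), depends_on=8, level 0.
Iteration 1: join on id=8 -> sign (id 8, depends_on=4, level 1).
Iteration 2: join on id=4 -> parse (id 4, depends_on=2, level 2).
Iteration 3: join on id=2 -> upload (id 2, depends_on=1, level 3).
Iteration 4: join on id=1 -> rollback (id 1, depends_on=NULL, level 4).
Iteration 5: depends_on is NULL; no match; recursion stops.
SUM(level) = 0 + 1 + 2 + 3 + 4 = 10.

10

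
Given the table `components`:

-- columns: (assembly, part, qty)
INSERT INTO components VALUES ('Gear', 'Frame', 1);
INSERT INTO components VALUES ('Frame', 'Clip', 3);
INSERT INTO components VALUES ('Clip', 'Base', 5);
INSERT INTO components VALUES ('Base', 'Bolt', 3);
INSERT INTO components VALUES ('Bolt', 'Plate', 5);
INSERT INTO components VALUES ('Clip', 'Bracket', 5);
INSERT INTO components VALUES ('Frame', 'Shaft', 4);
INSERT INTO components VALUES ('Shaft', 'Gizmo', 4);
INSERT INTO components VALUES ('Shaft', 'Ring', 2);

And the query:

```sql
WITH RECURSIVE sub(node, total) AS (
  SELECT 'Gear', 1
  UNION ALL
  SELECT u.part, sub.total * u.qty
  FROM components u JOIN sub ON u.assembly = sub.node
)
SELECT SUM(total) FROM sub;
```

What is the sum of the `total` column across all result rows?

Base: (Gear, total=1).
Iteration 1: components of {Gear} -> Frame = 1*1 = 1.
Iteration 2: components of {Frame} -> Clip = 1*3 = 3, Shaft = 1*4 = 4.
Iteration 3: components of {Clip,Shaft} -> Base = 3*5 = 15, Bracket = 3*5 = 15, Gizmo = 4*4 = 16, Ring = 4*2 = 8.
Iteration 4: components of {Base,Bracket,Gizmo,Ring} -> Bolt = 15*3 = 45.
Iteration 5: components of {Bolt} -> Plate = 45*5 = 225.
Iteration 6: no further components; recursion stops.
SUM(total) = 1 + 1 + 3 + 4 + 15 + 15 + 16 + 8 + 45 + 225 = 333.

333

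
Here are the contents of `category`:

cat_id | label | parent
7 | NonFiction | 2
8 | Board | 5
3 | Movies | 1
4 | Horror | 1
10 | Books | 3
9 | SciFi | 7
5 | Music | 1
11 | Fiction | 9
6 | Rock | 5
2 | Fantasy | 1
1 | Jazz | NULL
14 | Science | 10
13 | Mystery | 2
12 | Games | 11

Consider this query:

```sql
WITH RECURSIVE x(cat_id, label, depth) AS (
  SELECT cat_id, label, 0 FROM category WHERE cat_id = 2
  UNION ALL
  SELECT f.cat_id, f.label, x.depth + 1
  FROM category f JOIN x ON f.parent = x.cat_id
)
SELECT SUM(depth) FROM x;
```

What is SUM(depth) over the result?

Base: cat_id=2 (Fantasy) at depth 0.
Iteration 1: rows with parent in {2} -> NonFiction (id 7, depth 1), Mystery (id 13, depth 1).
Iteration 2: rows with parent in {7,13} -> SciFi (id 9, depth 2).
Iteration 3: rows with parent in {9} -> Fiction (id 11, depth 3).
Iteration 4: rows with parent in {11} -> Games (id 12, depth 4).
Iteration 5: no rows with parent in {12}; recursion stops.
SUM(depth) = 0 + 1 + 1 + 2 + 3 + 4 = 11.

11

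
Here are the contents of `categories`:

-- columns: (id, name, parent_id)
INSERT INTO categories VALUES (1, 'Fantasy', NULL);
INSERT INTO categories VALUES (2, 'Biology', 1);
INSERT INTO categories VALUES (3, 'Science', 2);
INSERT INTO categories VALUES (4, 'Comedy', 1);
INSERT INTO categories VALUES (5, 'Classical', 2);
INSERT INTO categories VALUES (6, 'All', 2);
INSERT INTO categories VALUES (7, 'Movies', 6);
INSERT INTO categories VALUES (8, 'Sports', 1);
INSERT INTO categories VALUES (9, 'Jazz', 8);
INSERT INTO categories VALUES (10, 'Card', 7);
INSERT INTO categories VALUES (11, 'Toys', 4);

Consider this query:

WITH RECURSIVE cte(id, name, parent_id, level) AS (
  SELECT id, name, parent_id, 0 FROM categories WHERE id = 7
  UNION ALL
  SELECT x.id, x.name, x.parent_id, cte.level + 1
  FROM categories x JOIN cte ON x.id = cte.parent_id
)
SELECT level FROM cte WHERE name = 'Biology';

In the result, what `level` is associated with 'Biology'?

2

Base: id=7 (Movies), parent_id=6, level 0.
Iteration 1: join on id=6 -> All (id 6, parent_id=2, level 1).
Iteration 2: join on id=2 -> Biology (id 2, parent_id=1, level 2).
Iteration 3: join on id=1 -> Fantasy (id 1, parent_id=NULL, level 3).
Iteration 4: parent_id is NULL; no match; recursion stops.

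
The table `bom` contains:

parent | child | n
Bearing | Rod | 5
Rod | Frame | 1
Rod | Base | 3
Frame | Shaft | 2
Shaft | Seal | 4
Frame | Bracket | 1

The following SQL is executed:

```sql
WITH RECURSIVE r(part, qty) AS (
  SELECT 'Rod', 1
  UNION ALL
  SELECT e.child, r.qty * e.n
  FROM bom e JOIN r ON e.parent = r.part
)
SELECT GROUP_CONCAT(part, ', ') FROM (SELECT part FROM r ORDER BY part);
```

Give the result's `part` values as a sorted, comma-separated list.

Base: (Rod, qty=1).
Iteration 1: components of {Rod} -> Base = 1*3 = 3, Frame = 1*1 = 1.
Iteration 2: components of {Base,Frame} -> Bracket = 1*1 = 1, Shaft = 1*2 = 2.
Iteration 3: components of {Bracket,Shaft} -> Seal = 2*4 = 8.
Iteration 4: no further components; recursion stops.

Base, Bracket, Frame, Rod, Seal, Shaft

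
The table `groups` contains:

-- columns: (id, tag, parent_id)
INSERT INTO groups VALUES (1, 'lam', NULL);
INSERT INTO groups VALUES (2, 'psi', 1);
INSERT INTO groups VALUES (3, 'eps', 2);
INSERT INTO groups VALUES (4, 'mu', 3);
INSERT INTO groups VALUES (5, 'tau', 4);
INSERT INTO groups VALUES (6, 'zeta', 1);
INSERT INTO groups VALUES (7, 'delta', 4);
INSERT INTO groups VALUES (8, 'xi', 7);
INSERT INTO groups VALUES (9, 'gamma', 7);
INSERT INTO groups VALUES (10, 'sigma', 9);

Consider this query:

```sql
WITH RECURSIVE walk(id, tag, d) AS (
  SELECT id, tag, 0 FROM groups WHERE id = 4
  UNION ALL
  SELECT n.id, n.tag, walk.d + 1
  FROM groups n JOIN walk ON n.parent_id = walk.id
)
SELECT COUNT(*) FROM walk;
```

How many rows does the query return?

Base: id=4 (mu) at d 0.
Iteration 1: rows with parent_id in {4} -> tau (id 5, d 1), delta (id 7, d 1).
Iteration 2: rows with parent_id in {5,7} -> xi (id 8, d 2), gamma (id 9, d 2).
Iteration 3: rows with parent_id in {8,9} -> sigma (id 10, d 3).
Iteration 4: no rows with parent_id in {10}; recursion stops.
Total rows emitted: 6.

6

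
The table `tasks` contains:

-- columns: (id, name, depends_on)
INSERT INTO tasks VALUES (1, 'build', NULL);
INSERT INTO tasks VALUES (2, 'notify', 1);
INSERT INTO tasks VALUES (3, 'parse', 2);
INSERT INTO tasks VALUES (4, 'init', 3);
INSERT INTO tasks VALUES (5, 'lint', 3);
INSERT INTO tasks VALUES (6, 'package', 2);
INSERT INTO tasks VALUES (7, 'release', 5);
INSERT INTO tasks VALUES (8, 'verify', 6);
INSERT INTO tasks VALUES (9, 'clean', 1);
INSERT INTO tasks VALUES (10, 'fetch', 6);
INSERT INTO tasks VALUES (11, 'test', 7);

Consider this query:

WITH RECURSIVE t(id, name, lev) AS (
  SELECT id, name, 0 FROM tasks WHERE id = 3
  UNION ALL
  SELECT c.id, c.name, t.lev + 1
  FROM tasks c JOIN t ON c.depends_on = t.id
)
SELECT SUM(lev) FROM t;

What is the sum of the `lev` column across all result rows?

Base: id=3 (parse) at lev 0.
Iteration 1: rows with depends_on in {3} -> init (id 4, lev 1), lint (id 5, lev 1).
Iteration 2: rows with depends_on in {4,5} -> release (id 7, lev 2).
Iteration 3: rows with depends_on in {7} -> test (id 11, lev 3).
Iteration 4: no rows with depends_on in {11}; recursion stops.
SUM(lev) = 0 + 1 + 1 + 2 + 3 = 7.

7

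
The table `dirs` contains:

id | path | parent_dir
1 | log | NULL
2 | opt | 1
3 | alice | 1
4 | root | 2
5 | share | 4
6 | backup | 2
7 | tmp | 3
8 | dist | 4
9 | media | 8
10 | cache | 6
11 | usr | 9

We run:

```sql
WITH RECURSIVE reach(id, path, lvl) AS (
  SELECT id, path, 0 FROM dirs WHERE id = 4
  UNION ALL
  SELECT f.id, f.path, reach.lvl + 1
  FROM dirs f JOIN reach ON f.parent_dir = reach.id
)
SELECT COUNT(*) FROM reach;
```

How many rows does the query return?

Base: id=4 (root) at lvl 0.
Iteration 1: rows with parent_dir in {4} -> share (id 5, lvl 1), dist (id 8, lvl 1).
Iteration 2: rows with parent_dir in {5,8} -> media (id 9, lvl 2).
Iteration 3: rows with parent_dir in {9} -> usr (id 11, lvl 3).
Iteration 4: no rows with parent_dir in {11}; recursion stops.
Total rows emitted: 5.

5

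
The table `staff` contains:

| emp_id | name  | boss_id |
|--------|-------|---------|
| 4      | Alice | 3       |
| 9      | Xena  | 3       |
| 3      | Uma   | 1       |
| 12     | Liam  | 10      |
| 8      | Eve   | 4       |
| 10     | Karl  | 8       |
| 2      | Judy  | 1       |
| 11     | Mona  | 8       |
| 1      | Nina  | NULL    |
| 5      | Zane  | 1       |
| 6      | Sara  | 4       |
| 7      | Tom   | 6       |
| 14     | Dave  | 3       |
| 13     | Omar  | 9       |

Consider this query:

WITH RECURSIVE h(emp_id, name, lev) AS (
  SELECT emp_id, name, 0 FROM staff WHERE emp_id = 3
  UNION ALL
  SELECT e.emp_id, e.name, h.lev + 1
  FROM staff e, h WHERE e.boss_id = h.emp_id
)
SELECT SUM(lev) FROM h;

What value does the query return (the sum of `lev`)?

Base: emp_id=3 (Uma) at lev 0.
Iteration 1: rows with boss_id in {3} -> Alice (id 4, lev 1), Xena (id 9, lev 1), Dave (id 14, lev 1).
Iteration 2: rows with boss_id in {4,9,14} -> Sara (id 6, lev 2), Eve (id 8, lev 2), Omar (id 13, lev 2).
Iteration 3: rows with boss_id in {6,8,13} -> Tom (id 7, lev 3), Karl (id 10, lev 3), Mona (id 11, lev 3).
Iteration 4: rows with boss_id in {7,10,11} -> Liam (id 12, lev 4).
Iteration 5: no rows with boss_id in {12}; recursion stops.
SUM(lev) = 0 + 1 + 1 + 1 + 2 + 2 + 2 + 3 + 3 + 3 + 4 = 22.

22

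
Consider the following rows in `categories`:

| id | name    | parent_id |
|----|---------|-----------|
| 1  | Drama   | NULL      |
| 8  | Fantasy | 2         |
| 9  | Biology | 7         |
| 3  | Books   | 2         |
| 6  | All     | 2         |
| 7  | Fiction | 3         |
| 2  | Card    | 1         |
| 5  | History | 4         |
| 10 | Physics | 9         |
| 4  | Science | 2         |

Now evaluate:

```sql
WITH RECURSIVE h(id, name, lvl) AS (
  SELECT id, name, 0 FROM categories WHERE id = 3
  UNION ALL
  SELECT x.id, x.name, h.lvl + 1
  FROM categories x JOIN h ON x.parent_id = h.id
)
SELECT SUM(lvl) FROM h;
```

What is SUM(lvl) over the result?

6

Base: id=3 (Books) at lvl 0.
Iteration 1: rows with parent_id in {3} -> Fiction (id 7, lvl 1).
Iteration 2: rows with parent_id in {7} -> Biology (id 9, lvl 2).
Iteration 3: rows with parent_id in {9} -> Physics (id 10, lvl 3).
Iteration 4: no rows with parent_id in {10}; recursion stops.
SUM(lvl) = 0 + 1 + 2 + 3 = 6.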